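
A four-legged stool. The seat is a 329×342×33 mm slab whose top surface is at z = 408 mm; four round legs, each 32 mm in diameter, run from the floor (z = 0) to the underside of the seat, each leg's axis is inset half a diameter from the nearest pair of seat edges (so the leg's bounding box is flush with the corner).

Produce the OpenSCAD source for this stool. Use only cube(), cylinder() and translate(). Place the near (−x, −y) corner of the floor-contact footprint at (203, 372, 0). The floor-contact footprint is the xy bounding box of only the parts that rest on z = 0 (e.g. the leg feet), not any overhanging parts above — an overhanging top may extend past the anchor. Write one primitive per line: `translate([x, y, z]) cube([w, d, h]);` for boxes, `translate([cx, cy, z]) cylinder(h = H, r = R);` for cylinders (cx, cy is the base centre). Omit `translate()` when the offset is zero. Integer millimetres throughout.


translate([203, 372, 375]) cube([329, 342, 33]);
translate([219, 388, 0]) cylinder(h = 375, r = 16);
translate([516, 388, 0]) cylinder(h = 375, r = 16);
translate([219, 698, 0]) cylinder(h = 375, r = 16);
translate([516, 698, 0]) cylinder(h = 375, r = 16);


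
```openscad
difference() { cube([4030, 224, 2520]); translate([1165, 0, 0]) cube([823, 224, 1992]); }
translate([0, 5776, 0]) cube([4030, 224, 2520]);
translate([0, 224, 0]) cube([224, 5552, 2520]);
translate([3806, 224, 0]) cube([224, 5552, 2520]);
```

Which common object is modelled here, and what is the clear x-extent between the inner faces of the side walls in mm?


A single room. The interior width is 3582 mm.

Four walls enclosing a rectangle with a door in the front wall — a room. Outside width 4030 minus two 224 mm walls gives 3582 mm.


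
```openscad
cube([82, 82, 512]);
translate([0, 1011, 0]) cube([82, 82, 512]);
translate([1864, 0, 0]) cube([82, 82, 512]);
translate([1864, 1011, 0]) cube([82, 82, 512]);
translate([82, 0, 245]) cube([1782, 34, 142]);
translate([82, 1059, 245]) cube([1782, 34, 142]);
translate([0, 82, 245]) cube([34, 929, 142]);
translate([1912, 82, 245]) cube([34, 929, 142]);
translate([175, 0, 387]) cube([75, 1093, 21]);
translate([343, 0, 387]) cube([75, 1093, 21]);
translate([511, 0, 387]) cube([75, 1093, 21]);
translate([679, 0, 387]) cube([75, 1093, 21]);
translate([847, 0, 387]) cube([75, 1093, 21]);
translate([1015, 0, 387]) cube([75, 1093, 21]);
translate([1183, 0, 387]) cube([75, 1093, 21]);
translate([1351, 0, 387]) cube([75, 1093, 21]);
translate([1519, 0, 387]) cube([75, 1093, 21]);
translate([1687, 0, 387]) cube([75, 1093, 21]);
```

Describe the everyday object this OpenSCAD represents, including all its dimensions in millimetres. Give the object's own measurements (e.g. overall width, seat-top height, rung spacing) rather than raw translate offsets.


A bed frame 1946 mm long (x) by 1093 mm wide (y). Four 82×82 mm corner posts, 512 mm tall, at the corners of the footprint. Four rails of 34 mm thickness and 142 mm height run between adjacent posts with their undersides at z = 245 mm, their outer faces flush with the outside of the frame (the two x-running rails run between the posts' inner faces; the two y-running rails run between the posts' inner faces). 10 slats, each 75 mm wide (x) and 21 mm thick, lie across the top of the two x-running rails, running the full 1093 mm width of the frame in y; along x they sit between the end posts with a 93 mm gap after the −x posts and between neighbouring slats, leaving 102 mm before the +x posts.


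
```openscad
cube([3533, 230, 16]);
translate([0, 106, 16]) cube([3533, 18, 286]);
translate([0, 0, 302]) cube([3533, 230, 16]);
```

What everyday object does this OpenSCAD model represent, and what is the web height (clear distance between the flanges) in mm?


An I-beam. The web height is 286 mm.

Two wide flanges with a thin centred web — an I-beam. Overall 318 mm minus two 16 mm flanges gives a web of 318 − 2·16 = 286 mm.


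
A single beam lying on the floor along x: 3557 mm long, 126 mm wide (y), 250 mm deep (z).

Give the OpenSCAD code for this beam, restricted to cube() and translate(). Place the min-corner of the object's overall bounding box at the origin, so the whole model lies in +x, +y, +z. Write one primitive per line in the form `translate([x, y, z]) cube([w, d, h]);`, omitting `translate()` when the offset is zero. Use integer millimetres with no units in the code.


cube([3557, 126, 250]);


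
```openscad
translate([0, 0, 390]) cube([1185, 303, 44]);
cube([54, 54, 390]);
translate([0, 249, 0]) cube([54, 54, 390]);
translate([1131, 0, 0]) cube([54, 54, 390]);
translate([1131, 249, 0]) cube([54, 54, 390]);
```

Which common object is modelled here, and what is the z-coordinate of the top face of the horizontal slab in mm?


A bench. The seat-top height is 434 mm.

A long slab on four corner posts — a bench. The slab sits at z = 390 with thickness 44, so the top is 390 + 44 = 434 mm.


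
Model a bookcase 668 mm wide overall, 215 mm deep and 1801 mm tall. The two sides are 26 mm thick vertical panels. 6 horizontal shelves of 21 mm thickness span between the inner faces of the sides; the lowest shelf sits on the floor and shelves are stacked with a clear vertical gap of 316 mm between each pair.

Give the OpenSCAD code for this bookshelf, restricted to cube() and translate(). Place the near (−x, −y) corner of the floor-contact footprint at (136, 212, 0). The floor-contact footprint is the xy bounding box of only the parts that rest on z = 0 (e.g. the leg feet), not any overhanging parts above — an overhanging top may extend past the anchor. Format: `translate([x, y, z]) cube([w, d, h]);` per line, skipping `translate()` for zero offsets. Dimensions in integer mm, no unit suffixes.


translate([136, 212, 0]) cube([26, 215, 1801]);
translate([778, 212, 0]) cube([26, 215, 1801]);
translate([162, 212, 0]) cube([616, 215, 21]);
translate([162, 212, 337]) cube([616, 215, 21]);
translate([162, 212, 674]) cube([616, 215, 21]);
translate([162, 212, 1011]) cube([616, 215, 21]);
translate([162, 212, 1348]) cube([616, 215, 21]);
translate([162, 212, 1685]) cube([616, 215, 21]);


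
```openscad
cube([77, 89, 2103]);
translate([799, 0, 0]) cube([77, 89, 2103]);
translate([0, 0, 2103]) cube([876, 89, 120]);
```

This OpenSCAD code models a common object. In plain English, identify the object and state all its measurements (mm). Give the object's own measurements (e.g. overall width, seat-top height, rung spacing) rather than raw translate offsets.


A door frame. The clear opening is 722 mm wide and 2103 mm high. Two 77 mm wide jambs, 89 mm deep, stand either side of the opening from the floor to the top of the opening. A 120 mm thick head sits across the top of both jambs, spanning the full outside width of the frame.


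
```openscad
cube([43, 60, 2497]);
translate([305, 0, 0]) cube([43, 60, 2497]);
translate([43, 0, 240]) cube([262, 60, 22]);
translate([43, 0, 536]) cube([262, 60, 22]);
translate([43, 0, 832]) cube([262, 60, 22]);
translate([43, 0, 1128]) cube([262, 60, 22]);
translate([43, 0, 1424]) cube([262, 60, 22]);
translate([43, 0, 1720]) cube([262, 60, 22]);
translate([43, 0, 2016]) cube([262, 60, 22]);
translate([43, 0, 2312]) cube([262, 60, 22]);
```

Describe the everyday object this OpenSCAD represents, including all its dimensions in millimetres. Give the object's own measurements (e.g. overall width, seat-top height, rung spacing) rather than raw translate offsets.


A straight ladder. Two 43×60 mm vertical rails, 2497 mm tall, stand 348 mm apart (outside-to-outside) with their front faces coplanar on the −y side. 8 rungs, each 60 mm deep and 22 mm tall, span between the inner faces of the rails, front faces flush with the rails. The lowest rung's underside is at z = 240 mm and rungs are spaced 296 mm apart (underside to underside).


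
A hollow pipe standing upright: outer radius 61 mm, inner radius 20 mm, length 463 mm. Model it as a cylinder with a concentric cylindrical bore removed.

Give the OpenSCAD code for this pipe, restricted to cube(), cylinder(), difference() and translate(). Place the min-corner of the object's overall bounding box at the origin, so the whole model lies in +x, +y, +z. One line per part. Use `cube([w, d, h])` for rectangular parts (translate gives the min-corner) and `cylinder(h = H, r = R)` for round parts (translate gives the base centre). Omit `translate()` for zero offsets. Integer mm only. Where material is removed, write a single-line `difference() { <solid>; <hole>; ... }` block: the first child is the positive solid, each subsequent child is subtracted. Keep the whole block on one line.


difference() { translate([61, 61, 0]) cylinder(h = 463, r = 61); translate([61, 61, 0]) cylinder(h = 463, r = 20); }


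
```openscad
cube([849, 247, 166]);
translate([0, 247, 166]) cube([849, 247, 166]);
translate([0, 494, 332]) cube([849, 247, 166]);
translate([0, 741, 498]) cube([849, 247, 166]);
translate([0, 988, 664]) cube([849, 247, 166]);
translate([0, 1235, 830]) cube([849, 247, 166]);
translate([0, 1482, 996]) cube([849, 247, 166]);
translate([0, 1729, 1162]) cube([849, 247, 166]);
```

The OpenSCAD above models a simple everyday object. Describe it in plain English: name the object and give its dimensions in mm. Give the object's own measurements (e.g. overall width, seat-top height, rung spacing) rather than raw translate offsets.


A straight staircase of 8 solid steps. Each step is 849 mm wide (x), 247 mm deep (y, the going) and 166 mm tall (the rise). The first step rests on the floor; each subsequent step sits one going further in +y and one rise higher in +z, directly behind and above the previous step with no overlap.


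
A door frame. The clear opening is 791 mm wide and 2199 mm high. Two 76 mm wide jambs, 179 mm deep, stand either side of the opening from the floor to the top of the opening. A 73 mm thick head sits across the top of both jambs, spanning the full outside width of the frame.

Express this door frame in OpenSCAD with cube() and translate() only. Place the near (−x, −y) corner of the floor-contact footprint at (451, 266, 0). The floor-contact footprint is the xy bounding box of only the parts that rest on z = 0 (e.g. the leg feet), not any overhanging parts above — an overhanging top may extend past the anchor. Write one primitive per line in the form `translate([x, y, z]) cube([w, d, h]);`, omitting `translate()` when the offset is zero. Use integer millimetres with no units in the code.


translate([451, 266, 0]) cube([76, 179, 2199]);
translate([1318, 266, 0]) cube([76, 179, 2199]);
translate([451, 266, 2199]) cube([943, 179, 73]);


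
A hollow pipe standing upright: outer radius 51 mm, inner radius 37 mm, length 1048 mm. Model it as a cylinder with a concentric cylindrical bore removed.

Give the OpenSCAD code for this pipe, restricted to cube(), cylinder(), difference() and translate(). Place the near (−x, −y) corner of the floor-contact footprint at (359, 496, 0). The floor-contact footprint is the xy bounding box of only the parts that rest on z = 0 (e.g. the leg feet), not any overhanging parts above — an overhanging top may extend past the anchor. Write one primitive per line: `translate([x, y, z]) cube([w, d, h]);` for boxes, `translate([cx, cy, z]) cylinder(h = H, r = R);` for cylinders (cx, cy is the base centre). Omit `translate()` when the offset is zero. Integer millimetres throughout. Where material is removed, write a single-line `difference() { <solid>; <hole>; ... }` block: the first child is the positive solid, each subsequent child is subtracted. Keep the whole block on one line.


difference() { translate([410, 547, 0]) cylinder(h = 1048, r = 51); translate([410, 547, 0]) cylinder(h = 1048, r = 37); }


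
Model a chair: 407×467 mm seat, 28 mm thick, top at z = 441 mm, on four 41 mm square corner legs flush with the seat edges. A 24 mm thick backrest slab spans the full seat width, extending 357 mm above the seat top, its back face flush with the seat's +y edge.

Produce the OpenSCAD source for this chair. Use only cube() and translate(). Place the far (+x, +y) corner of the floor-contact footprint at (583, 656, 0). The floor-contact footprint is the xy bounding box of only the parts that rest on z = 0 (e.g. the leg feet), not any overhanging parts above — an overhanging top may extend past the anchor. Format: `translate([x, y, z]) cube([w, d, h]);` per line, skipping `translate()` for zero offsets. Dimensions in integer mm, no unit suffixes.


// leg_h = 441 - 28 = 413
translate([176, 189, 413]) cube([407, 467, 28]);
translate([176, 189, 0]) cube([41, 41, 413]);
translate([542, 189, 0]) cube([41, 41, 413]);
translate([176, 615, 0]) cube([41, 41, 413]);
translate([542, 615, 0]) cube([41, 41, 413]);
translate([176, 632, 441]) cube([407, 24, 357]);


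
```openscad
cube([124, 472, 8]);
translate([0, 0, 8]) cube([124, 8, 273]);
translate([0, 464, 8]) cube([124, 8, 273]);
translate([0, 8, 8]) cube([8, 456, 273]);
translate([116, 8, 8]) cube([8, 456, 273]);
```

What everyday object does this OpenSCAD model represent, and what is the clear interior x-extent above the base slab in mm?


An open box. The internal width is 108 mm.

A 124×472 base slab with four walls standing on it — an open box. The base is 124 mm wide and the walls are 8 mm thick, so the internal width is 124 − 2 × 8 = 108 mm.


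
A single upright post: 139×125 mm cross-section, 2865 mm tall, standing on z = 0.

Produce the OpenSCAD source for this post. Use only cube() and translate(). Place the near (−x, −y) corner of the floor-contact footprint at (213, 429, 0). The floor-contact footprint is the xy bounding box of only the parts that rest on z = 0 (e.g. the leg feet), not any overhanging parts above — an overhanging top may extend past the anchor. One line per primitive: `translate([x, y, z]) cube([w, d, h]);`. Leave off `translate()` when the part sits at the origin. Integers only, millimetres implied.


translate([213, 429, 0]) cube([139, 125, 2865]);


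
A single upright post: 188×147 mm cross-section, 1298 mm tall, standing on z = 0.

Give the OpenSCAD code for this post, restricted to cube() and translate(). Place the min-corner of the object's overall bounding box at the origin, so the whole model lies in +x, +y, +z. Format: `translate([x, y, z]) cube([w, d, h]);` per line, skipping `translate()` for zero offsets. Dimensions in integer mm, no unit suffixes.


cube([188, 147, 1298]);


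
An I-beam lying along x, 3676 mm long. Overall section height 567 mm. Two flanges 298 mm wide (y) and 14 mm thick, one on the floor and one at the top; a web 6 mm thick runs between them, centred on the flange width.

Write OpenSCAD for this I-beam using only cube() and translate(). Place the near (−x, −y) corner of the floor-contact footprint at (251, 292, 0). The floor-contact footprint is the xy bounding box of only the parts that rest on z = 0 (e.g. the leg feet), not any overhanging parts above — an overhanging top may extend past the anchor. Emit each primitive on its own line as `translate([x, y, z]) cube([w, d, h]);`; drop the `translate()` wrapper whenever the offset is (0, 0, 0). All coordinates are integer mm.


translate([251, 292, 0]) cube([3676, 298, 14]);
translate([251, 438, 14]) cube([3676, 6, 539]);
translate([251, 292, 553]) cube([3676, 298, 14]);


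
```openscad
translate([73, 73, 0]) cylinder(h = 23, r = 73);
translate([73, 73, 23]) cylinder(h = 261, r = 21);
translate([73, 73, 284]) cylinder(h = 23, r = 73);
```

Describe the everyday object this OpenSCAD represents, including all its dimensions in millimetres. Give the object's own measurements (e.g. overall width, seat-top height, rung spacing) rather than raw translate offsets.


A spool: two coaxial disc flanges of radius 73 mm and thickness 23 mm, joined by a core cylinder of radius 21 mm and height 261 mm. The lower flange rests on z = 0 and the three cylinders share a vertical axis.


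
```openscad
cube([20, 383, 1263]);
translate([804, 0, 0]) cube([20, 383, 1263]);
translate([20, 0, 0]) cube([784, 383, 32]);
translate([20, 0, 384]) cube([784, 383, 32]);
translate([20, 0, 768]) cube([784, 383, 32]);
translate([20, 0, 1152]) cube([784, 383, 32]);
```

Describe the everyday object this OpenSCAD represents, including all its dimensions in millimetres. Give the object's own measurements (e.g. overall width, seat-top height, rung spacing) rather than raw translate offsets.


An open bookshelf. Two side panels, each 20 mm thick, 383 mm deep and 1263 mm tall, stand 824 mm apart (outside-to-outside). Between them sit 4 shelves, each 32 mm thick and 383 mm deep, spanning the full gap between the sides. The bottom shelf rests on the floor (its underside at z = 0) and the clear gap between one shelf's top and the next shelf's underside is 352 mm.


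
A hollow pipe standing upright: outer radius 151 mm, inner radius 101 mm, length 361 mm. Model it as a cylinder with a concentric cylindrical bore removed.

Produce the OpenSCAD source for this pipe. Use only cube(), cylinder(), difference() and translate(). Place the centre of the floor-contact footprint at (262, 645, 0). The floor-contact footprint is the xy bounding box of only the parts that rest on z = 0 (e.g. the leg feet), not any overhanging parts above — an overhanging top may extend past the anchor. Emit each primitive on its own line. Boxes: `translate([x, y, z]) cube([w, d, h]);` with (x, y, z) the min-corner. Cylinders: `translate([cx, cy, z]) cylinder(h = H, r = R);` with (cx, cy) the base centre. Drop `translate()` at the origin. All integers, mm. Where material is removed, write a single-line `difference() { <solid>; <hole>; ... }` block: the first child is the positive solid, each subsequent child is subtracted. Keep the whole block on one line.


difference() { translate([262, 645, 0]) cylinder(h = 361, r = 151); translate([262, 645, 0]) cylinder(h = 361, r = 101); }


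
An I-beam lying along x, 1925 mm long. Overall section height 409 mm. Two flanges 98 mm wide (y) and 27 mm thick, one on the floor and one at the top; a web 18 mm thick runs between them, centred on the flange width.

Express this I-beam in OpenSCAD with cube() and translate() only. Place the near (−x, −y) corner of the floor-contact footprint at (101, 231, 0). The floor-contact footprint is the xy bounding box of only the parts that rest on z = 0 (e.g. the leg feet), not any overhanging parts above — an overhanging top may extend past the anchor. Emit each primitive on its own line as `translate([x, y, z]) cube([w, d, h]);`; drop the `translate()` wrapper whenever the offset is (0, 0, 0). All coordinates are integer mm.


translate([101, 231, 0]) cube([1925, 98, 27]);
translate([101, 271, 27]) cube([1925, 18, 355]);
translate([101, 231, 382]) cube([1925, 98, 27]);


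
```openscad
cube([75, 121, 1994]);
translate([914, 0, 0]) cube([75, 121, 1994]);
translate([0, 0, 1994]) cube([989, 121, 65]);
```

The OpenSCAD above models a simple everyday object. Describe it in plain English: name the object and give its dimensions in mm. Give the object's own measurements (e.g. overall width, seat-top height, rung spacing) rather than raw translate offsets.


A door frame. The clear opening is 839 mm wide and 1994 mm high. Two 75 mm wide jambs, 121 mm deep, stand either side of the opening from the floor to the top of the opening. A 65 mm thick head sits across the top of both jambs, spanning the full outside width of the frame.


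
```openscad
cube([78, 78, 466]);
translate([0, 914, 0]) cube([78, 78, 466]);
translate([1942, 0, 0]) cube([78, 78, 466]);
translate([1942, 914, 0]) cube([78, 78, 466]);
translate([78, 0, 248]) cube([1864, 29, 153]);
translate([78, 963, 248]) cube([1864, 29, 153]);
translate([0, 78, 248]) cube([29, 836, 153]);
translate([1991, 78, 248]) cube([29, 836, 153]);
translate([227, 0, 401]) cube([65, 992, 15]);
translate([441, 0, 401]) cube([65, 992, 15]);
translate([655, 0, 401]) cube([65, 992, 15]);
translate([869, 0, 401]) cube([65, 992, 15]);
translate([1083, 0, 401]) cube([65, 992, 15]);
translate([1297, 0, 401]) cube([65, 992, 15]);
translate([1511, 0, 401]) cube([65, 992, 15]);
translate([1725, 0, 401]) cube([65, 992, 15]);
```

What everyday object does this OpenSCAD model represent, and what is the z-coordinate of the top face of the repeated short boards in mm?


A bed frame. The slat-top height is 416 mm.

Four posts, four rails, and a row of slats — a bed frame. Slats sit on the rails at z = 248 + 153 = 401; with slat thickness 15, the top is 416 mm.


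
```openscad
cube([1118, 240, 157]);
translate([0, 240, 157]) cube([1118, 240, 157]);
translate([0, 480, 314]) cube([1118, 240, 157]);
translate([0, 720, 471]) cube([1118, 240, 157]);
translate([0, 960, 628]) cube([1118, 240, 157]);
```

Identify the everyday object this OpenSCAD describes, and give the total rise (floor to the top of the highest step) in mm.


A staircase. The total rise is 785 mm.

5 identical blocks, each offset up and back from the previous — a staircase. Each step is 157 mm tall and there are 5 of them, so the total rise is 5 × 157 = 785 mm.


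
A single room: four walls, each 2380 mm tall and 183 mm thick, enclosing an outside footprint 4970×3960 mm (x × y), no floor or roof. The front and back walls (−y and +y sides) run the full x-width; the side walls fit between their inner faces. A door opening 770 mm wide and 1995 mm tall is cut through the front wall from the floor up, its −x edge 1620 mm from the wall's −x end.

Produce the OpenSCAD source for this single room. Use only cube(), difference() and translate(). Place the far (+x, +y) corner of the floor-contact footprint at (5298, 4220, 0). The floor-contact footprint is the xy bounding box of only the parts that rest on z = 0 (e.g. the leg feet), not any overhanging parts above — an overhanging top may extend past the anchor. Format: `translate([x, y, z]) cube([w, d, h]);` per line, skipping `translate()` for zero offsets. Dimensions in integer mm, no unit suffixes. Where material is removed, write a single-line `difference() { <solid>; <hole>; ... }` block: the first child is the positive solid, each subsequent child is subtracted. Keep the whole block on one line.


difference() { translate([328, 260, 0]) cube([4970, 183, 2380]); translate([1948, 260, 0]) cube([770, 183, 1995]); }
translate([328, 4037, 0]) cube([4970, 183, 2380]);
translate([328, 443, 0]) cube([183, 3594, 2380]);
translate([5115, 443, 0]) cube([183, 3594, 2380]);


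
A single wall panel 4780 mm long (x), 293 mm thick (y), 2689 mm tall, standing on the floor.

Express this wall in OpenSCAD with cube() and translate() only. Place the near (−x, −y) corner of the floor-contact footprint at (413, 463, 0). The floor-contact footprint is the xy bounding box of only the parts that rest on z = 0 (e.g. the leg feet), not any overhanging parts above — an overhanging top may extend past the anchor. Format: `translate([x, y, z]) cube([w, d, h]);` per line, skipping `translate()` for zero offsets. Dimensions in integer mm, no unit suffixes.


translate([413, 463, 0]) cube([4780, 293, 2689]);


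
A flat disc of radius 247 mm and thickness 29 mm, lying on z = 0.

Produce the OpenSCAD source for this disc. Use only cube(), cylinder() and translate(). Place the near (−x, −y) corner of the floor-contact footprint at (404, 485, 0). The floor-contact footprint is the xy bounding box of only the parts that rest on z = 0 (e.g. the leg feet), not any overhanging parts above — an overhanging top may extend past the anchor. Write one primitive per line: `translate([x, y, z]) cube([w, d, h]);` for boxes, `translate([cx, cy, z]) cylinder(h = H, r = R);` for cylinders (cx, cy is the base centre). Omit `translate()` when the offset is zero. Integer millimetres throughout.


translate([651, 732, 0]) cylinder(h = 29, r = 247);


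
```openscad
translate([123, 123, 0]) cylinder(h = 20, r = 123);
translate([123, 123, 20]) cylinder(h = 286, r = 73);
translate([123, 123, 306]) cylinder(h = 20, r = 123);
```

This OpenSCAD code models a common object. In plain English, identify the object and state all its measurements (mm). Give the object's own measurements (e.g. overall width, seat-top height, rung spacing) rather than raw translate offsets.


A spool: two coaxial disc flanges of radius 123 mm and thickness 20 mm, joined by a core cylinder of radius 73 mm and height 286 mm. The lower flange rests on z = 0 and the three cylinders share a vertical axis.


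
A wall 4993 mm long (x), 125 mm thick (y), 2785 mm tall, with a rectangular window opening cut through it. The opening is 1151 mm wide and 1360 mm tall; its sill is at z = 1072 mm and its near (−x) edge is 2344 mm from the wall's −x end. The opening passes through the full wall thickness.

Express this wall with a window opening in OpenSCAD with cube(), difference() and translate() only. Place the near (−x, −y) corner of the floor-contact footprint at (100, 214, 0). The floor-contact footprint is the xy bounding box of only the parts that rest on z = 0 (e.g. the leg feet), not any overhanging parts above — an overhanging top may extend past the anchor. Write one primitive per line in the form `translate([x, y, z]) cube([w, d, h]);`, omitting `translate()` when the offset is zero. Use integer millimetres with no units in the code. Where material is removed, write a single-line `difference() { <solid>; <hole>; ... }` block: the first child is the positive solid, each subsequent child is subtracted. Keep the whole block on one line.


difference() { translate([100, 214, 0]) cube([4993, 125, 2785]); translate([2444, 214, 1072]) cube([1151, 125, 1360]); }


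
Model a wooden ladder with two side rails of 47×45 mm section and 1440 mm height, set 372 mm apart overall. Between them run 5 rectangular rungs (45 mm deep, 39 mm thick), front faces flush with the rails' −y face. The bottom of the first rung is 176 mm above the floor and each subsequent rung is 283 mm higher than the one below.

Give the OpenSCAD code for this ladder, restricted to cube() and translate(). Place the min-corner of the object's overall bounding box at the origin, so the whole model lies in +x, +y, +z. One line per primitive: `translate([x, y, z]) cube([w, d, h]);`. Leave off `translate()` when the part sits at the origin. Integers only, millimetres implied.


cube([47, 45, 1440]);
translate([325, 0, 0]) cube([47, 45, 1440]);
translate([47, 0, 176]) cube([278, 45, 39]);
translate([47, 0, 459]) cube([278, 45, 39]);
translate([47, 0, 742]) cube([278, 45, 39]);
translate([47, 0, 1025]) cube([278, 45, 39]);
translate([47, 0, 1308]) cube([278, 45, 39]);


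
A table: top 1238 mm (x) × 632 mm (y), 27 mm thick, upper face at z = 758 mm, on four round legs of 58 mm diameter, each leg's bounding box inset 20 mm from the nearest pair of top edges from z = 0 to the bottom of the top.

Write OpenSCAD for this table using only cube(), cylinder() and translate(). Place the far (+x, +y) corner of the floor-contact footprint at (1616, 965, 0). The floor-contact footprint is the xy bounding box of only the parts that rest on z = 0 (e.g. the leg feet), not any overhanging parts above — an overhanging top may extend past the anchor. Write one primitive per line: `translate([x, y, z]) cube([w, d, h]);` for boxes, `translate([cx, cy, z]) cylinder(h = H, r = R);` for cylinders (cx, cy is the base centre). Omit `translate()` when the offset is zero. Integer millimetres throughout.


translate([398, 353, 731]) cube([1238, 632, 27]);
translate([447, 402, 0]) cylinder(h = 731, r = 29);
translate([1587, 402, 0]) cylinder(h = 731, r = 29);
translate([447, 936, 0]) cylinder(h = 731, r = 29);
translate([1587, 936, 0]) cylinder(h = 731, r = 29);


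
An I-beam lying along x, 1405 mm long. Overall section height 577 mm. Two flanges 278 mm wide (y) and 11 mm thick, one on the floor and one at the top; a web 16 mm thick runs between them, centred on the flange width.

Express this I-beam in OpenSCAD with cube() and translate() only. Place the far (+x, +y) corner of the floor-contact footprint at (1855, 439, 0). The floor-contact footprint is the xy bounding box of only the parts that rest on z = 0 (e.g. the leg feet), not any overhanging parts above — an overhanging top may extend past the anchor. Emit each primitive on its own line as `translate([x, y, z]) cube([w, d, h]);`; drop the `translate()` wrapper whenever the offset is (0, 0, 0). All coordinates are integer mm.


translate([450, 161, 0]) cube([1405, 278, 11]);
translate([450, 292, 11]) cube([1405, 16, 555]);
translate([450, 161, 566]) cube([1405, 278, 11]);


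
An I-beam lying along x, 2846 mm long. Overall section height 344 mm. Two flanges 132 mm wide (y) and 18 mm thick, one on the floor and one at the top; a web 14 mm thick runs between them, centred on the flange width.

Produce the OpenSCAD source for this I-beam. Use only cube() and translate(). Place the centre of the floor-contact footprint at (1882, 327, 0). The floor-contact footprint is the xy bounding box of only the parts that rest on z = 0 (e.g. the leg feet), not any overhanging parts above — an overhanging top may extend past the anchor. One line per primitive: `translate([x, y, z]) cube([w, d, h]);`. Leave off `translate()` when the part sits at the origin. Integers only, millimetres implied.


translate([459, 261, 0]) cube([2846, 132, 18]);
translate([459, 320, 18]) cube([2846, 14, 308]);
translate([459, 261, 326]) cube([2846, 132, 18]);


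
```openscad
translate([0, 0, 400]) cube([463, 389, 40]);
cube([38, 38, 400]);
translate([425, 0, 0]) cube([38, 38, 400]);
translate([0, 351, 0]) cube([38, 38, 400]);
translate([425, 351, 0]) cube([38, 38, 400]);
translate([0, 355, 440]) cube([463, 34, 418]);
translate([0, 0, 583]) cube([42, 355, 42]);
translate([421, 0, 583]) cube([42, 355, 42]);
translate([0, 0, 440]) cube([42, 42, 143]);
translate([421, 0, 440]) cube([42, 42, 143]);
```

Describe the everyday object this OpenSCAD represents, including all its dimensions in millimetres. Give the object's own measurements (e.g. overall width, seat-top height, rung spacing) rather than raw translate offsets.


A chair. The seat is a 463×389×40 mm slab with its top at z = 440 mm, on four 38×38 mm corner legs (flush with the seat edges, standing on z = 0). A flat backrest 34 mm thick, 418 mm tall, spans the full seat width and rises from the seat top along its +y edge, rear face flush with the rear of the seat. Two armrests of 42×42 mm section run along each side from the seat's front edge to the front of the backrest, top faces 185 mm above the seat top and outer faces flush with the seat's x-edges; a 42×42 mm post under the front of each armrest stands on the seat at the front corner.


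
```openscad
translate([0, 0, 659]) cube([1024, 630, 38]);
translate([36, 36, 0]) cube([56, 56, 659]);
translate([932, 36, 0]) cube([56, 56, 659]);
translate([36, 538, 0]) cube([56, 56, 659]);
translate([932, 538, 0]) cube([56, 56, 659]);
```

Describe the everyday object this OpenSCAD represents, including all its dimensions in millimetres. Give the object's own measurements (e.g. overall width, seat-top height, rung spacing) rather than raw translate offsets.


A table: top 1024 mm (x) × 630 mm (y), 38 mm thick, upper face at z = 697 mm, on four 56×56 mm square legs, each inset 36 mm from the nearest pair of top edges from z = 0 to the bottom of the top.


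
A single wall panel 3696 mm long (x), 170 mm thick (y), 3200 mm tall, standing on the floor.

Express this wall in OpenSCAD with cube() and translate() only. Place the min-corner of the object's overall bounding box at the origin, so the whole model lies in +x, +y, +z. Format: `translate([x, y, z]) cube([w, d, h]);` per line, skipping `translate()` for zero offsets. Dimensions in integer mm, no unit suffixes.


cube([3696, 170, 3200]);


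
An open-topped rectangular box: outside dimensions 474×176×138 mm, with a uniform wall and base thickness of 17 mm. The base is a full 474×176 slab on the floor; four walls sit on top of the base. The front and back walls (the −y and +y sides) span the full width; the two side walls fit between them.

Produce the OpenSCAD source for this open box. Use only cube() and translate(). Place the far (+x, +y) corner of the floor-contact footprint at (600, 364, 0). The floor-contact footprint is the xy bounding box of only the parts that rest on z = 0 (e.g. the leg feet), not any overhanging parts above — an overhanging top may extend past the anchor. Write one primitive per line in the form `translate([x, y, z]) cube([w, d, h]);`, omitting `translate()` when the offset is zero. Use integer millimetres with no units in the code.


translate([126, 188, 0]) cube([474, 176, 17]);
translate([126, 188, 17]) cube([474, 17, 121]);
translate([126, 347, 17]) cube([474, 17, 121]);
translate([126, 205, 17]) cube([17, 142, 121]);
translate([583, 205, 17]) cube([17, 142, 121]);


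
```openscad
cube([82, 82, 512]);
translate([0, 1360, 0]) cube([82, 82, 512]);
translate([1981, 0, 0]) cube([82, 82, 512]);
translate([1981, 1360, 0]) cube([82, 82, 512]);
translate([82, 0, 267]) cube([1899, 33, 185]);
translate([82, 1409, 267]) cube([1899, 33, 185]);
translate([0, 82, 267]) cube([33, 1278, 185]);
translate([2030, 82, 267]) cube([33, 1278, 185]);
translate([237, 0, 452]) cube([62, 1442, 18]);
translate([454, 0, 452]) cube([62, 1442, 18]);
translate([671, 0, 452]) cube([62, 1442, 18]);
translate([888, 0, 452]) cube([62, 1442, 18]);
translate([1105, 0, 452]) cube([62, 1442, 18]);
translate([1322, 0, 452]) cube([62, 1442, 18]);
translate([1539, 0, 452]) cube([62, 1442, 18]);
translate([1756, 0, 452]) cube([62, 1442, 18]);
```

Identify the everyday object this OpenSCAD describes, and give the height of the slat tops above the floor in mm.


A bed frame. The slat-top height is 470 mm.

Four posts, four rails, and a row of slats — a bed frame. Slats sit on the rails at z = 267 + 185 = 452; with slat thickness 18, the top is 470 mm.


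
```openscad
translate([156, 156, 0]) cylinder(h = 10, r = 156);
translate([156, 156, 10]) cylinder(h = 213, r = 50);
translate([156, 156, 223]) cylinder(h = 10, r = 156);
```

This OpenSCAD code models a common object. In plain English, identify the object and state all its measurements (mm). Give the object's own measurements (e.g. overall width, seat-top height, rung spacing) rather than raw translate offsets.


A spool: two coaxial disc flanges of radius 156 mm and thickness 10 mm, joined by a core cylinder of radius 50 mm and height 213 mm. The lower flange rests on z = 0 and the three cylinders share a vertical axis.


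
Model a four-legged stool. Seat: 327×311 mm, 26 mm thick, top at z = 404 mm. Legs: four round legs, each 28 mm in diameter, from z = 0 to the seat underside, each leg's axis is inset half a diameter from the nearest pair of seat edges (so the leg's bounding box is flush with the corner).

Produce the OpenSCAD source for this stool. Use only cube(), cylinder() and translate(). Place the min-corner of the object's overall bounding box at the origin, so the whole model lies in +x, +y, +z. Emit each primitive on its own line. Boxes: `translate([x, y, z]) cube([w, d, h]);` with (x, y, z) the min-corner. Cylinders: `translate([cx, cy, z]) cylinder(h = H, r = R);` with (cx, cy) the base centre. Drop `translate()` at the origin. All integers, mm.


translate([0, 0, 378]) cube([327, 311, 26]);
translate([14, 14, 0]) cylinder(h = 378, r = 14);
translate([313, 14, 0]) cylinder(h = 378, r = 14);
translate([14, 297, 0]) cylinder(h = 378, r = 14);
translate([313, 297, 0]) cylinder(h = 378, r = 14);


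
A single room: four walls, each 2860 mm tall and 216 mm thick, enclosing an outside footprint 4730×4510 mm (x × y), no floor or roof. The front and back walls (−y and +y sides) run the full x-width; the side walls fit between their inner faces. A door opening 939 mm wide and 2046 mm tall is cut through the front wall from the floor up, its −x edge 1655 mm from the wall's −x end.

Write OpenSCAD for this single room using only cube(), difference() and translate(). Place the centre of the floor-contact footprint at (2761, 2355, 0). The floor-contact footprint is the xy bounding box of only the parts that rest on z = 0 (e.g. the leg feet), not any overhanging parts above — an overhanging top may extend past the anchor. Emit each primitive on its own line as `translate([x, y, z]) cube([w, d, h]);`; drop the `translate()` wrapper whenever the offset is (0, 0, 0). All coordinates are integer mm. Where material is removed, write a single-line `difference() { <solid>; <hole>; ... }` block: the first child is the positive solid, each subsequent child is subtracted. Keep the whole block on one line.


difference() { translate([396, 100, 0]) cube([4730, 216, 2860]); translate([2051, 100, 0]) cube([939, 216, 2046]); }
translate([396, 4394, 0]) cube([4730, 216, 2860]);
translate([396, 316, 0]) cube([216, 4078, 2860]);
translate([4910, 316, 0]) cube([216, 4078, 2860]);


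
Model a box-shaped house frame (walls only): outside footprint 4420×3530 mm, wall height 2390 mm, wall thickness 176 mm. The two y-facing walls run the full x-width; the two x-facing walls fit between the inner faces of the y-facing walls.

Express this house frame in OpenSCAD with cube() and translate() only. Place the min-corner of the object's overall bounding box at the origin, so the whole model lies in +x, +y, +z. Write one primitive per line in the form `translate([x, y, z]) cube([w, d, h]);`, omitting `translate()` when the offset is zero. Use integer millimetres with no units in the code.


cube([4420, 176, 2390]);
translate([0, 3354, 0]) cube([4420, 176, 2390]);
translate([0, 176, 0]) cube([176, 3178, 2390]);
translate([4244, 176, 0]) cube([176, 3178, 2390]);


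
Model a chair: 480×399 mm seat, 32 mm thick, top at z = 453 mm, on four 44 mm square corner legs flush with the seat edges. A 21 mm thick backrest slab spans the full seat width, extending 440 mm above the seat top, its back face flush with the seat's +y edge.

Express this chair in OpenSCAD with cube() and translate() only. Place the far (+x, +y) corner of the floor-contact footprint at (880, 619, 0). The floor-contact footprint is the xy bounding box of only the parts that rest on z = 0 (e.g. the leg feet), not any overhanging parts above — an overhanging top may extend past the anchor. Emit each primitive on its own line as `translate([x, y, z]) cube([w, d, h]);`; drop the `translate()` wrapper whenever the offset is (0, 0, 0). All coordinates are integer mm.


// leg_h = 453 - 32 = 421
translate([400, 220, 421]) cube([480, 399, 32]);
translate([400, 220, 0]) cube([44, 44, 421]);
translate([836, 220, 0]) cube([44, 44, 421]);
translate([400, 575, 0]) cube([44, 44, 421]);
translate([836, 575, 0]) cube([44, 44, 421]);
translate([400, 598, 453]) cube([480, 21, 440]);


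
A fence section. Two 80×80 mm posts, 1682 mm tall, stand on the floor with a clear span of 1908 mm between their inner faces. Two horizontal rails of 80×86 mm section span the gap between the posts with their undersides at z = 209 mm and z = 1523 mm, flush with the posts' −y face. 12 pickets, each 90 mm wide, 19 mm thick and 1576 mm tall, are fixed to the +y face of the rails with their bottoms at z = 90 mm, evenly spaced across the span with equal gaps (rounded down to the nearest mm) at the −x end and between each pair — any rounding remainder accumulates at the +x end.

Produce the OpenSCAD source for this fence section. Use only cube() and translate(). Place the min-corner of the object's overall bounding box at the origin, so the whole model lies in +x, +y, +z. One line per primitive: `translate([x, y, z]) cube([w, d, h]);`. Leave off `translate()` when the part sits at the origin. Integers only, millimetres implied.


cube([80, 80, 1682]);
translate([1988, 0, 0]) cube([80, 80, 1682]);
translate([80, 0, 209]) cube([1908, 80, 86]);
translate([80, 0, 1523]) cube([1908, 80, 86]);
translate([143, 80, 90]) cube([90, 19, 1576]);
translate([296, 80, 90]) cube([90, 19, 1576]);
translate([449, 80, 90]) cube([90, 19, 1576]);
translate([602, 80, 90]) cube([90, 19, 1576]);
translate([755, 80, 90]) cube([90, 19, 1576]);
translate([908, 80, 90]) cube([90, 19, 1576]);
translate([1061, 80, 90]) cube([90, 19, 1576]);
translate([1214, 80, 90]) cube([90, 19, 1576]);
translate([1367, 80, 90]) cube([90, 19, 1576]);
translate([1520, 80, 90]) cube([90, 19, 1576]);
translate([1673, 80, 90]) cube([90, 19, 1576]);
translate([1826, 80, 90]) cube([90, 19, 1576]);
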